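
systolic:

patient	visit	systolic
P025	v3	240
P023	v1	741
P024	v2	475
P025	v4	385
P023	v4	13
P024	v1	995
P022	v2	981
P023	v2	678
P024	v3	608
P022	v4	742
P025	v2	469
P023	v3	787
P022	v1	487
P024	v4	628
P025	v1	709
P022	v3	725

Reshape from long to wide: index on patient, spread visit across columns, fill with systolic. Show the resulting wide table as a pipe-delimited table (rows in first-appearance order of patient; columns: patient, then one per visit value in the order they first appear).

| patient | v3 | v1 | v2 | v4 |
| P025 | 240 | 709 | 469 | 385 |
| P023 | 787 | 741 | 678 | 13 |
| P024 | 608 | 995 | 475 | 628 |
| P022 | 725 | 487 | 981 | 742 |

Columns: patient plus the 4 distinct visit values (v3, v1, v2, v4).
For example, row P025 column v3 takes systolic=240 from the long row (P025, v3).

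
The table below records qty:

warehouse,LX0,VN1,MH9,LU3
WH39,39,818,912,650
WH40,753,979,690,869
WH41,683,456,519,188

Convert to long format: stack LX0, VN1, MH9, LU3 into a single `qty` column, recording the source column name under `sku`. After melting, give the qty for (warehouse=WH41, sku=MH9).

Unpivoting turns each (warehouse, wide-column) pair into one long row.
The wide cell at row WH41, column MH9 holds 519, so the long row (WH41, MH9) has qty=519.

519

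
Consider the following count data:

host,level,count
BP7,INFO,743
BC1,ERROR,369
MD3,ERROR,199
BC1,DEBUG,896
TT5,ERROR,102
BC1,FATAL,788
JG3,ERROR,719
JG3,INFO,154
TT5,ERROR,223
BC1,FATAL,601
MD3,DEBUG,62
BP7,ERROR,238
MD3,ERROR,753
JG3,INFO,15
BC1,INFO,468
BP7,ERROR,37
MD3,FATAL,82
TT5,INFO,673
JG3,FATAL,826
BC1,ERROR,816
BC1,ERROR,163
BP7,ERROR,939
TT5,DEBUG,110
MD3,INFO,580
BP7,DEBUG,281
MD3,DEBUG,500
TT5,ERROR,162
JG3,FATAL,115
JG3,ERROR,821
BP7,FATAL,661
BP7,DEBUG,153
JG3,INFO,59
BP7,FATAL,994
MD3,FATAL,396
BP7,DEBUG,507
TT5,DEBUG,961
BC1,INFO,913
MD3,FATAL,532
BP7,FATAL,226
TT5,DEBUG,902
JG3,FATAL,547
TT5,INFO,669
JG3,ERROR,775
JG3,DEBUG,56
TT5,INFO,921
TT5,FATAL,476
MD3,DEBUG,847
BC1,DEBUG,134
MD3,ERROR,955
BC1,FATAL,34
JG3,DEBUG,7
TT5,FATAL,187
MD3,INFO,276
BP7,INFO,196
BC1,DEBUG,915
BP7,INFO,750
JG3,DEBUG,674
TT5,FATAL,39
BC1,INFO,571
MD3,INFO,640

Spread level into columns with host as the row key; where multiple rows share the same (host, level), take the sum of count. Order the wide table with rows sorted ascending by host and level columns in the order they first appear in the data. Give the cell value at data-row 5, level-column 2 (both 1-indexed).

487

With rows sorted ascending by host, row 5 is host=TT5. level columns in first-appearance order: INFO, ERROR, DEBUG, FATAL; column 2 is ERROR.
Long rows with host=TT5, level=ERROR: 102 + 223 + 162 = 487.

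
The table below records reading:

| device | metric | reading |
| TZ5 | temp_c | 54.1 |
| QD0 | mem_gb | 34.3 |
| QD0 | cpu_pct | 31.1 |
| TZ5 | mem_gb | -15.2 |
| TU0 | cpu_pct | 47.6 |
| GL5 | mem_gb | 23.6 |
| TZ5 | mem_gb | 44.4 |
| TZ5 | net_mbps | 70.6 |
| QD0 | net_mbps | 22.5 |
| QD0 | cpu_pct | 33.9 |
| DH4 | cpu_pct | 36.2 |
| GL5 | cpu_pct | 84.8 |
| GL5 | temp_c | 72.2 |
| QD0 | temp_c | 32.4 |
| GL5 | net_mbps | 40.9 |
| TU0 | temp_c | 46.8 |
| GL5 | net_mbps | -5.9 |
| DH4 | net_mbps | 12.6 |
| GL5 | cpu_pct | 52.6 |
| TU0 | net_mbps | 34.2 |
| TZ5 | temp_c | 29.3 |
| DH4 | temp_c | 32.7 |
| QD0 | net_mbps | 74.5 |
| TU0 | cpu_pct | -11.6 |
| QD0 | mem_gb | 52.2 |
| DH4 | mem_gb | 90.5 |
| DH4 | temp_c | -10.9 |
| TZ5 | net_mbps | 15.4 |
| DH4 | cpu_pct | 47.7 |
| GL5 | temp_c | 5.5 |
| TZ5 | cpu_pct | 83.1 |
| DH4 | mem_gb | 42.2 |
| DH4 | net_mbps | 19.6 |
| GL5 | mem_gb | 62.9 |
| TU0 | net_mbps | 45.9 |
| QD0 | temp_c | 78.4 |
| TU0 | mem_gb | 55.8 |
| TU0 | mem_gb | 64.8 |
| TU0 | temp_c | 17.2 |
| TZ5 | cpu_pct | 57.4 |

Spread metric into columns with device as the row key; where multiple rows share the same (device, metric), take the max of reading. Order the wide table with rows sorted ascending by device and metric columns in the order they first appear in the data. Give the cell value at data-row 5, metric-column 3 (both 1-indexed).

With rows sorted ascending by device, row 5 is device=TZ5. metric columns in first-appearance order: temp_c, mem_gb, cpu_pct, net_mbps; column 3 is cpu_pct.
Long rows with device=TZ5, metric=cpu_pct: max(83.1, 57.4) = 83.1.

83.1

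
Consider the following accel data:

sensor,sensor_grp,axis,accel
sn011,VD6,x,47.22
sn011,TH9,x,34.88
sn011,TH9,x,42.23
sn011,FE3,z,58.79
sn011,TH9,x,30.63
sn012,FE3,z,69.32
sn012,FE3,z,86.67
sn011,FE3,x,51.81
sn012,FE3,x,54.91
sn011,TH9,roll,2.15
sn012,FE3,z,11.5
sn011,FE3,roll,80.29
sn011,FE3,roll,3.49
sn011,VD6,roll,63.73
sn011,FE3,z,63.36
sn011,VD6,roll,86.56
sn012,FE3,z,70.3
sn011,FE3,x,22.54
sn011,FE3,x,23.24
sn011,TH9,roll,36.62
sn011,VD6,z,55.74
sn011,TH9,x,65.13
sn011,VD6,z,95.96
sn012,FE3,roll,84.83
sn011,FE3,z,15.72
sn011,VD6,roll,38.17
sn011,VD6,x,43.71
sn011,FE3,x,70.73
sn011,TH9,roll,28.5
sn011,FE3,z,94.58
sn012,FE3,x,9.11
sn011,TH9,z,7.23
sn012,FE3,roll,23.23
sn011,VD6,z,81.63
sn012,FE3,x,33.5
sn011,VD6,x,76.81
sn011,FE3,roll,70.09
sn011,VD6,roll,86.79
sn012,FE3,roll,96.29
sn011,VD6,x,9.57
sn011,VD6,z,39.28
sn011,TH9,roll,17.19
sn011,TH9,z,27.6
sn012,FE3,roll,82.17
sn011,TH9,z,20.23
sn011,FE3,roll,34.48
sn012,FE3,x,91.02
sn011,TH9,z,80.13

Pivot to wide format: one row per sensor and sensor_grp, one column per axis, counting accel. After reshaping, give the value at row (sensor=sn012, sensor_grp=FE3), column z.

4

Rows with sensor=sn012, sensor_grp=FE3 and axis=z: accel values are 69.32, 86.67, 11.5, 70.3.
4 rows match — count = 4.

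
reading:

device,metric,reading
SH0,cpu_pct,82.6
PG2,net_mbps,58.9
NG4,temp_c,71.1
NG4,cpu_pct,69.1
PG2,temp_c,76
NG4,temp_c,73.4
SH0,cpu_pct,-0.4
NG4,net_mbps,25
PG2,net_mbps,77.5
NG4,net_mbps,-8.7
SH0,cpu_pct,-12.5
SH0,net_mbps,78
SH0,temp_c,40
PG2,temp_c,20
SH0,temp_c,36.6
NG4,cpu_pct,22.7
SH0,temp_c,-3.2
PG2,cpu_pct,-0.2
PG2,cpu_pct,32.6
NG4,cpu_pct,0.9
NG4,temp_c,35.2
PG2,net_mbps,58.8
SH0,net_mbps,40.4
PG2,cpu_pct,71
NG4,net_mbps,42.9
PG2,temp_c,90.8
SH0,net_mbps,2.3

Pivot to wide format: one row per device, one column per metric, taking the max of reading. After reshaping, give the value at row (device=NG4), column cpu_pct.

69.1

Rows with device=NG4 and metric=cpu_pct: reading values are 69.1, 22.7, 0.9.
max(69.1, 22.7, 0.9) = 69.1.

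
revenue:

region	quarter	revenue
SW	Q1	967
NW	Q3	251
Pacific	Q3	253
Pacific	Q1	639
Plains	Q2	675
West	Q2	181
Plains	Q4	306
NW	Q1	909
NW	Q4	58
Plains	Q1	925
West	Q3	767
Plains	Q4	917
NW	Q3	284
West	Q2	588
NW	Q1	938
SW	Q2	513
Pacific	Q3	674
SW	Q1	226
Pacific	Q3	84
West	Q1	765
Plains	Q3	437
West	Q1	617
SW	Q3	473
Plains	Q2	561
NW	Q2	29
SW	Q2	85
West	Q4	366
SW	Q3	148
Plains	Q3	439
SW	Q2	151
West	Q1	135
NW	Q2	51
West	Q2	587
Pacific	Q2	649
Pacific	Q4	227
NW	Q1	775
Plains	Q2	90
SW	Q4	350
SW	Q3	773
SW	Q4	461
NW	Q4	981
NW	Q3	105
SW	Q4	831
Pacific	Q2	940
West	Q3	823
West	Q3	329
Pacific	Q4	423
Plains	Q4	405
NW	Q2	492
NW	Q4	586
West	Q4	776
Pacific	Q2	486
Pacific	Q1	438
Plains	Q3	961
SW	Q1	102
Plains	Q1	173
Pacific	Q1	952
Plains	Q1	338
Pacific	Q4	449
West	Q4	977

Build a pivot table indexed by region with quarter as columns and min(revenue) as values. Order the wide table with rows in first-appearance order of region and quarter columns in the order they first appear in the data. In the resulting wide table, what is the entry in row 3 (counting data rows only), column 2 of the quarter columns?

84

With rows in first-appearance order of region, row 3 is region=Pacific. quarter columns in first-appearance order: Q1, Q3, Q2, Q4; column 2 is Q3.
Long rows with region=Pacific, quarter=Q3: min(253, 674, 84) = 84.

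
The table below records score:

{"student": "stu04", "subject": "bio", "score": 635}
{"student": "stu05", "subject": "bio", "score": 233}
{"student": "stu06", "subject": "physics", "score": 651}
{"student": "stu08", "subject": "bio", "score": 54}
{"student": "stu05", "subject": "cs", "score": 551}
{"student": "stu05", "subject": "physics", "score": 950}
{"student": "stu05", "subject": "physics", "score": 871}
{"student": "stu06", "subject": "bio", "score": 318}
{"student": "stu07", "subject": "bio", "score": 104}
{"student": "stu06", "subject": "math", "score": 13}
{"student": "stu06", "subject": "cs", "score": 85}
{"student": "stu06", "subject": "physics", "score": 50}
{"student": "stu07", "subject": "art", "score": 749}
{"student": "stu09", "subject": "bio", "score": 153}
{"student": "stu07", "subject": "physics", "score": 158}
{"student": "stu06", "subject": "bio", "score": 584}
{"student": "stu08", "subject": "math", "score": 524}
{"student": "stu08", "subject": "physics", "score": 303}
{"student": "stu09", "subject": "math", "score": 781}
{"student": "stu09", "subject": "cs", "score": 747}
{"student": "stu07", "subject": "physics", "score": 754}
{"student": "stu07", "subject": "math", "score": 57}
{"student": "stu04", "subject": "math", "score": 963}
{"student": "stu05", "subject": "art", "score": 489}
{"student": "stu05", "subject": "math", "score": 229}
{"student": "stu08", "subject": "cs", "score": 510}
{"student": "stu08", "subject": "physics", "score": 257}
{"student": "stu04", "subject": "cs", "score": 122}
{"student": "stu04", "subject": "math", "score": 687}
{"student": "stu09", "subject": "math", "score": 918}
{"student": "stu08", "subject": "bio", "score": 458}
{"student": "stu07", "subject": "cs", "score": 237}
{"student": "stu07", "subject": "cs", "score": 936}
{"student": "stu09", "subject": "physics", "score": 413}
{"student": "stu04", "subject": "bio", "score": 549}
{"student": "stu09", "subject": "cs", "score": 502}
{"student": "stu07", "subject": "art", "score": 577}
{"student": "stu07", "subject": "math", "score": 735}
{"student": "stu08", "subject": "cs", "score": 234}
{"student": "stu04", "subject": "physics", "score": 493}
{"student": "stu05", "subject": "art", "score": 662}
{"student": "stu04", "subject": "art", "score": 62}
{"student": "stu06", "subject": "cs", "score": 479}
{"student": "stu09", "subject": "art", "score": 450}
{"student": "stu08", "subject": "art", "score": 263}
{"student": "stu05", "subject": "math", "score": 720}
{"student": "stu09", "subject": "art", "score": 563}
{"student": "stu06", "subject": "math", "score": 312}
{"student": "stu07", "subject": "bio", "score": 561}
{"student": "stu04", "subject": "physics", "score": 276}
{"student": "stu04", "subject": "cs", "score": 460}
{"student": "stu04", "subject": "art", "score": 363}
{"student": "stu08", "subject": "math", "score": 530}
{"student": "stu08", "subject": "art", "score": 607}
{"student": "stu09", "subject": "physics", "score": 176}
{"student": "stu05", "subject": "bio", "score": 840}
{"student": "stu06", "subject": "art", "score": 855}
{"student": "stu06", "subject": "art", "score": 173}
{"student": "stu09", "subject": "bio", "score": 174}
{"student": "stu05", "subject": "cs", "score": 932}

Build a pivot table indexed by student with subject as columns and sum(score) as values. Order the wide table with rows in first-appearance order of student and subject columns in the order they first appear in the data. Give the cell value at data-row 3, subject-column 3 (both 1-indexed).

With rows in first-appearance order of student, row 3 is student=stu06. subject columns in first-appearance order: bio, physics, cs, math, art; column 3 is cs.
Long rows with student=stu06, subject=cs: 85 + 479 = 564.

564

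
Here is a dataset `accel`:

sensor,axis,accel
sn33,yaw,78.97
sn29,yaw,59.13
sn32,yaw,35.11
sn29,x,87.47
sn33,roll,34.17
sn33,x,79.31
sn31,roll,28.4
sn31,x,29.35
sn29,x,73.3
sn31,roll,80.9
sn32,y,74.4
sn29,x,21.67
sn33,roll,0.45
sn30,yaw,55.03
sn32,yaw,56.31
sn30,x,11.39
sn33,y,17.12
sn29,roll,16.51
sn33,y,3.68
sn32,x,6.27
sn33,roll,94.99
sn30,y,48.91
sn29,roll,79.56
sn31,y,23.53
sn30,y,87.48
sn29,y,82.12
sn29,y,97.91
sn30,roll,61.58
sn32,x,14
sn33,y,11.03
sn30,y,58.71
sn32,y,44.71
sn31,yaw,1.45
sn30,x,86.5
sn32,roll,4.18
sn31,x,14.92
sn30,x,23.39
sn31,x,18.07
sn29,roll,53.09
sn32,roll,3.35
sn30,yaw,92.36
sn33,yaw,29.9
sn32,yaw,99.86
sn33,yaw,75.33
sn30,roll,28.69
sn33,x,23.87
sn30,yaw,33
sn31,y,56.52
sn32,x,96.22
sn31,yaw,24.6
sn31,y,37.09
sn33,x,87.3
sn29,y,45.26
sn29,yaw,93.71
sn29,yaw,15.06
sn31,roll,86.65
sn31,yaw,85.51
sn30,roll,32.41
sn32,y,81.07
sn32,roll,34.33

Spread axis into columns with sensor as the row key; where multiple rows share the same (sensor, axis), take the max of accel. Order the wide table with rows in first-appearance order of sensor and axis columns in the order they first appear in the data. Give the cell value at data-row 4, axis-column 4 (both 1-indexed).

With rows in first-appearance order of sensor, row 4 is sensor=sn31. axis columns in first-appearance order: yaw, x, roll, y; column 4 is y.
Long rows with sensor=sn31, axis=y: max(23.53, 56.52, 37.09) = 56.52.

56.52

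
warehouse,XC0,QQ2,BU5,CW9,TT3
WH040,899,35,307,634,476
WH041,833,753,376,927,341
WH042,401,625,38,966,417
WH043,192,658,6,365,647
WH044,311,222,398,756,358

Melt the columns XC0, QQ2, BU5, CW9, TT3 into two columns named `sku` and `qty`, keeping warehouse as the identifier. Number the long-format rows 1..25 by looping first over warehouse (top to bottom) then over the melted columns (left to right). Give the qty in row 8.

25 rows total (5 × 5). Row 8: index ⌊(8-1)/5⌋ = 1 into warehouse → WH041; (8-1) mod 5 = 2 into the melted columns → BU5.
So row 8 is (WH041, BU5, 376); qty = 376.

376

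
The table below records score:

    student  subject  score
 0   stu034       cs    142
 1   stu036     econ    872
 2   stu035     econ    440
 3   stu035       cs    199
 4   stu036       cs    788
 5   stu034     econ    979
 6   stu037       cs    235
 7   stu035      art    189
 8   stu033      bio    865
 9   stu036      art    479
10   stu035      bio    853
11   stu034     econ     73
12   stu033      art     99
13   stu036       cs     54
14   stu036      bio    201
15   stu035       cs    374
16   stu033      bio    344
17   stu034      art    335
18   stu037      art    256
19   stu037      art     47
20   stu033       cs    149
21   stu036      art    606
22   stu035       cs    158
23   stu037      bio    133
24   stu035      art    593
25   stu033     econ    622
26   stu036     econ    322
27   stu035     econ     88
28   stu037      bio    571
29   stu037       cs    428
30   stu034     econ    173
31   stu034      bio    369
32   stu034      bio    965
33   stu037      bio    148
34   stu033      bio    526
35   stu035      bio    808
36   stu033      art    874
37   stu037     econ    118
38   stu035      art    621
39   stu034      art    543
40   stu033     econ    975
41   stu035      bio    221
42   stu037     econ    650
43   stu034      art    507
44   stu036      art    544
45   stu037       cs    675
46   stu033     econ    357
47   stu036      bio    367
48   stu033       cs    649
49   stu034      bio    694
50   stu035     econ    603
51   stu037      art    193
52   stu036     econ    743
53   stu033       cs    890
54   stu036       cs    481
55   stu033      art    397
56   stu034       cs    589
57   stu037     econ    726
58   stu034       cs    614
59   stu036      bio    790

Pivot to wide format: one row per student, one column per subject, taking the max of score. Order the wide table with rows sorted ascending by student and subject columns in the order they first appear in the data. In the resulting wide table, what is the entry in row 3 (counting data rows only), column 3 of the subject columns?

With rows sorted ascending by student, row 3 is student=stu035. subject columns in first-appearance order: cs, econ, art, bio; column 3 is art.
Long rows with student=stu035, subject=art: max(189, 593, 621) = 621.

621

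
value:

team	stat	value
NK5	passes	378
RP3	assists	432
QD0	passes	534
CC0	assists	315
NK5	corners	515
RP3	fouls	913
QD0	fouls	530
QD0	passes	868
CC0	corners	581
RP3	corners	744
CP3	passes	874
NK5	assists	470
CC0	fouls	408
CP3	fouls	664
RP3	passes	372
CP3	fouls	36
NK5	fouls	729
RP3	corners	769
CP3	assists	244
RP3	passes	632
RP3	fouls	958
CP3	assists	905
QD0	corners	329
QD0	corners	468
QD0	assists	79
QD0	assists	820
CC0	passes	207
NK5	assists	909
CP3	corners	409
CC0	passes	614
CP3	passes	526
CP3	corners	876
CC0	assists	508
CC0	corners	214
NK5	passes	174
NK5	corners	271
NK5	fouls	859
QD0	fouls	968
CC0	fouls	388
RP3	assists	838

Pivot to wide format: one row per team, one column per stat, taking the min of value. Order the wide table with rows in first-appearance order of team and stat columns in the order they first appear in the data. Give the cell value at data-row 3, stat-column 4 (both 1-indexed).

530

With rows in first-appearance order of team, row 3 is team=QD0. stat columns in first-appearance order: passes, assists, corners, fouls; column 4 is fouls.
Long rows with team=QD0, stat=fouls: min(530, 968) = 530.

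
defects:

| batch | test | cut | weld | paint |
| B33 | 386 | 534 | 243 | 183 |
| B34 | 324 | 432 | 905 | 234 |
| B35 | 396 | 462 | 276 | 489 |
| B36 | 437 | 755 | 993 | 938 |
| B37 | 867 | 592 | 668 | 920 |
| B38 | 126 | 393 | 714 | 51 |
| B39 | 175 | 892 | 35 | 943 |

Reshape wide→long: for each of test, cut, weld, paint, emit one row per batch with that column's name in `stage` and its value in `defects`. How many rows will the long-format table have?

7 batch values × 4 melted columns = 28 rows.

28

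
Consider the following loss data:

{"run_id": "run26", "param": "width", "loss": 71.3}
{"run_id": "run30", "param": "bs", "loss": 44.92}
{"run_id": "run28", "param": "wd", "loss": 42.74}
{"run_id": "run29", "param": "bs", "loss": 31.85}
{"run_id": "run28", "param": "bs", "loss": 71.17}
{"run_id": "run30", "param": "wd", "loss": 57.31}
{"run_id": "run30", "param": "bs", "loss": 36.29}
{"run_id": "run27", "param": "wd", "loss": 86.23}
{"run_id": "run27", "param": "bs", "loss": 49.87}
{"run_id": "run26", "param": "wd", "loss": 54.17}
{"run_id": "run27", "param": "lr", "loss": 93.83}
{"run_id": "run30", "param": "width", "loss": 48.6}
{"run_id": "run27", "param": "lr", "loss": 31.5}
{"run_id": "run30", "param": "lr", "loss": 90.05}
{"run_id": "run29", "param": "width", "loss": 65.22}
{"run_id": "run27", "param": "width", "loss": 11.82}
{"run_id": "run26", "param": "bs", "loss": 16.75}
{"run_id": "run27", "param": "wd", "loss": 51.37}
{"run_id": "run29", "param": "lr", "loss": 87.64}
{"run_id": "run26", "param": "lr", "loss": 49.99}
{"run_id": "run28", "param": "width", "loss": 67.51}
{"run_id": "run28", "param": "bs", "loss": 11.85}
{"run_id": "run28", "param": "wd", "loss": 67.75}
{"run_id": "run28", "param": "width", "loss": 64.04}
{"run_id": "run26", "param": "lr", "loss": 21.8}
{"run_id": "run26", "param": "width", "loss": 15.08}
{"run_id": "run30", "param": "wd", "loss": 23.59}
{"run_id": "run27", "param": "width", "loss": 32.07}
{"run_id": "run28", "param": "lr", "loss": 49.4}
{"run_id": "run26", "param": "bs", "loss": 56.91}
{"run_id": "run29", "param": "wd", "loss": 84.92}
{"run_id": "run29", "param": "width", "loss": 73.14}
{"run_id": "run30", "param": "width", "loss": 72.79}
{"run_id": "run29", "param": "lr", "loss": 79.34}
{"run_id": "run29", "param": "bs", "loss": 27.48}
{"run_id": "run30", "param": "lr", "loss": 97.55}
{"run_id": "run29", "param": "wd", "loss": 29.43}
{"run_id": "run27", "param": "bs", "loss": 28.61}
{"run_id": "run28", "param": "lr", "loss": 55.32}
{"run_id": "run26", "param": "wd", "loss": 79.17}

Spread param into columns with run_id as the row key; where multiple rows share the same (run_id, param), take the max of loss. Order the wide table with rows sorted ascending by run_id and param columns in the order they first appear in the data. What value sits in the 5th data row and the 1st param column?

With rows sorted ascending by run_id, row 5 is run_id=run30. param columns in first-appearance order: width, bs, wd, lr; column 1 is width.
Long rows with run_id=run30, param=width: max(48.6, 72.79) = 72.79.

72.79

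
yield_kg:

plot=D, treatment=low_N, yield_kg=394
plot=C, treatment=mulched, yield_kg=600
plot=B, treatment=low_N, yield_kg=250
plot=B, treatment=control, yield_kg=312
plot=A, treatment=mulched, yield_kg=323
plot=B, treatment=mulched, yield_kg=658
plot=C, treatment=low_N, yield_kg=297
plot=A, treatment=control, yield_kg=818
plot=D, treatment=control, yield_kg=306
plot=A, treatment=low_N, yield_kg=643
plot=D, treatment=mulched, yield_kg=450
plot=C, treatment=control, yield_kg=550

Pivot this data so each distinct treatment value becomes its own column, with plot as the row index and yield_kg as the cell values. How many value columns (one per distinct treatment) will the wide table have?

3 distinct treatment values: control, low_N, mulched.

3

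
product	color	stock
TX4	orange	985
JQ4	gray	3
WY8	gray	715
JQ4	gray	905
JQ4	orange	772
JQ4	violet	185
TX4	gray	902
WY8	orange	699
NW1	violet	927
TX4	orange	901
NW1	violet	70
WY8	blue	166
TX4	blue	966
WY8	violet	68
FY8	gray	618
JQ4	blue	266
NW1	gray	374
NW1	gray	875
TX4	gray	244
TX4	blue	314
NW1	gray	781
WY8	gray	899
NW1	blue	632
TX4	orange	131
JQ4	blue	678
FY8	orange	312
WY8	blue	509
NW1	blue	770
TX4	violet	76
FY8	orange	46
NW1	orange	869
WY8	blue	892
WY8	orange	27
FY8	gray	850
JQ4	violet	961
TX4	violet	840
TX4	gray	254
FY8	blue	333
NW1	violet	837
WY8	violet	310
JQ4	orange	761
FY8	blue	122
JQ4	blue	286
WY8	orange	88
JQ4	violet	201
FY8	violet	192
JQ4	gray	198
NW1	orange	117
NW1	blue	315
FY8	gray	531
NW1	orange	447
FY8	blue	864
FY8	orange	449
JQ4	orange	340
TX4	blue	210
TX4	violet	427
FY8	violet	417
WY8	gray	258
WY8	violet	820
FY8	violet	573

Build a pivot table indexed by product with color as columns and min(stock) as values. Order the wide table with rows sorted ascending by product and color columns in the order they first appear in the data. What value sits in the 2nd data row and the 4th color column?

With rows sorted ascending by product, row 2 is product=JQ4. color columns in first-appearance order: orange, gray, violet, blue; column 4 is blue.
Long rows with product=JQ4, color=blue: min(266, 678, 286) = 266.

266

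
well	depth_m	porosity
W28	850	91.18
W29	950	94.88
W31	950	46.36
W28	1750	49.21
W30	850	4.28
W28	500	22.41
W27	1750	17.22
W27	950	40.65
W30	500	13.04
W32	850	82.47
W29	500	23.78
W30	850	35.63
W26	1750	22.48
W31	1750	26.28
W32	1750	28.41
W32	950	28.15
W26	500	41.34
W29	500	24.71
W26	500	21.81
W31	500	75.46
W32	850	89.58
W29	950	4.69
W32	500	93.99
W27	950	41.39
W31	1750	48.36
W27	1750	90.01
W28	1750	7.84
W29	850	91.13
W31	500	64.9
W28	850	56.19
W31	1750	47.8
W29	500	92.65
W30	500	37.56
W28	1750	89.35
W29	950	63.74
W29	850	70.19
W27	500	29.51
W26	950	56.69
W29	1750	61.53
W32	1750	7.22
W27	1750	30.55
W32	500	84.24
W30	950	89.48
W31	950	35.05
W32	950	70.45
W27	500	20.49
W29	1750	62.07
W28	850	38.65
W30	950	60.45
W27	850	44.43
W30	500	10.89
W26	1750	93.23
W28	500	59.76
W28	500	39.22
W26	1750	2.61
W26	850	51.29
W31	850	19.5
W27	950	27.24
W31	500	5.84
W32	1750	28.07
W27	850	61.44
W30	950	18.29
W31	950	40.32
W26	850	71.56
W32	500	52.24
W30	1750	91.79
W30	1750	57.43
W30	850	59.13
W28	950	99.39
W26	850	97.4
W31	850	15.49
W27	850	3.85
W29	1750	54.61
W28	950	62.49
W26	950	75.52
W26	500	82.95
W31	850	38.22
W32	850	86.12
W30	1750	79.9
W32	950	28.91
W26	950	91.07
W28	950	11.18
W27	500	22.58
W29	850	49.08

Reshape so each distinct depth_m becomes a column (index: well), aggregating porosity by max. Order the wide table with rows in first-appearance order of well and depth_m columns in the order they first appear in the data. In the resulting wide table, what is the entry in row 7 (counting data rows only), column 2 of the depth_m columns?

91.07

With rows in first-appearance order of well, row 7 is well=W26. depth_m columns in first-appearance order: 850, 950, 1750, 500; column 2 is 950.
Long rows with well=W26, depth_m=950: max(56.69, 75.52, 91.07) = 91.07.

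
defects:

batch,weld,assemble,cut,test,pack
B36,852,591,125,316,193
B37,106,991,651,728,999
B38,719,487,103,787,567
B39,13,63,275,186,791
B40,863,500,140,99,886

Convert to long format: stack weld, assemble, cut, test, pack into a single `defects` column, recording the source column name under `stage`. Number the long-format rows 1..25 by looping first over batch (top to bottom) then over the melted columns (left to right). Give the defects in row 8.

25 rows total (5 × 5). Row 8: index ⌊(8-1)/5⌋ = 1 into batch → B37; (8-1) mod 5 = 2 into the melted columns → cut.
So row 8 is (B37, cut, 651); defects = 651.

651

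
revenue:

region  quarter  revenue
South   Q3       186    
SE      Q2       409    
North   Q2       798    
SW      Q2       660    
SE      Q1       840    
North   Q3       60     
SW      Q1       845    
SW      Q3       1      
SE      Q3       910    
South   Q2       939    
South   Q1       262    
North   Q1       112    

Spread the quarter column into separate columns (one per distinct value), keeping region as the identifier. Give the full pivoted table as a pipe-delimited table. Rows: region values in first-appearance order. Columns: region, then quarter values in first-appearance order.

Columns: region plus the 3 distinct quarter values (Q3, Q2, Q1).
For example, row South column Q3 takes revenue=186 from the long row (South, Q3).

| region | Q3 | Q2 | Q1 |
| South | 186 | 939 | 262 |
| SE | 910 | 409 | 840 |
| North | 60 | 798 | 112 |
| SW | 1 | 660 | 845 |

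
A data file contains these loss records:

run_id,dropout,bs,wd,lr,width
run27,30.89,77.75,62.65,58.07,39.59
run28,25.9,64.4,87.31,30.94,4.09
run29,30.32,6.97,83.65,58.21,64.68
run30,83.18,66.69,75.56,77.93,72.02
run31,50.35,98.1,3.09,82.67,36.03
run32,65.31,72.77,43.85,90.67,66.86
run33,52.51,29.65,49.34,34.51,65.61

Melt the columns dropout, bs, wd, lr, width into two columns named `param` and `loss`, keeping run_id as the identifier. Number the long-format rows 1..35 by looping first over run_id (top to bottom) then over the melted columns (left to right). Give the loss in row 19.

77.93

35 rows total (7 × 5). Row 19: index ⌊(19-1)/5⌋ = 3 into run_id → run30; (19-1) mod 5 = 3 into the melted columns → lr.
So row 19 is (run30, lr, 77.93); loss = 77.93.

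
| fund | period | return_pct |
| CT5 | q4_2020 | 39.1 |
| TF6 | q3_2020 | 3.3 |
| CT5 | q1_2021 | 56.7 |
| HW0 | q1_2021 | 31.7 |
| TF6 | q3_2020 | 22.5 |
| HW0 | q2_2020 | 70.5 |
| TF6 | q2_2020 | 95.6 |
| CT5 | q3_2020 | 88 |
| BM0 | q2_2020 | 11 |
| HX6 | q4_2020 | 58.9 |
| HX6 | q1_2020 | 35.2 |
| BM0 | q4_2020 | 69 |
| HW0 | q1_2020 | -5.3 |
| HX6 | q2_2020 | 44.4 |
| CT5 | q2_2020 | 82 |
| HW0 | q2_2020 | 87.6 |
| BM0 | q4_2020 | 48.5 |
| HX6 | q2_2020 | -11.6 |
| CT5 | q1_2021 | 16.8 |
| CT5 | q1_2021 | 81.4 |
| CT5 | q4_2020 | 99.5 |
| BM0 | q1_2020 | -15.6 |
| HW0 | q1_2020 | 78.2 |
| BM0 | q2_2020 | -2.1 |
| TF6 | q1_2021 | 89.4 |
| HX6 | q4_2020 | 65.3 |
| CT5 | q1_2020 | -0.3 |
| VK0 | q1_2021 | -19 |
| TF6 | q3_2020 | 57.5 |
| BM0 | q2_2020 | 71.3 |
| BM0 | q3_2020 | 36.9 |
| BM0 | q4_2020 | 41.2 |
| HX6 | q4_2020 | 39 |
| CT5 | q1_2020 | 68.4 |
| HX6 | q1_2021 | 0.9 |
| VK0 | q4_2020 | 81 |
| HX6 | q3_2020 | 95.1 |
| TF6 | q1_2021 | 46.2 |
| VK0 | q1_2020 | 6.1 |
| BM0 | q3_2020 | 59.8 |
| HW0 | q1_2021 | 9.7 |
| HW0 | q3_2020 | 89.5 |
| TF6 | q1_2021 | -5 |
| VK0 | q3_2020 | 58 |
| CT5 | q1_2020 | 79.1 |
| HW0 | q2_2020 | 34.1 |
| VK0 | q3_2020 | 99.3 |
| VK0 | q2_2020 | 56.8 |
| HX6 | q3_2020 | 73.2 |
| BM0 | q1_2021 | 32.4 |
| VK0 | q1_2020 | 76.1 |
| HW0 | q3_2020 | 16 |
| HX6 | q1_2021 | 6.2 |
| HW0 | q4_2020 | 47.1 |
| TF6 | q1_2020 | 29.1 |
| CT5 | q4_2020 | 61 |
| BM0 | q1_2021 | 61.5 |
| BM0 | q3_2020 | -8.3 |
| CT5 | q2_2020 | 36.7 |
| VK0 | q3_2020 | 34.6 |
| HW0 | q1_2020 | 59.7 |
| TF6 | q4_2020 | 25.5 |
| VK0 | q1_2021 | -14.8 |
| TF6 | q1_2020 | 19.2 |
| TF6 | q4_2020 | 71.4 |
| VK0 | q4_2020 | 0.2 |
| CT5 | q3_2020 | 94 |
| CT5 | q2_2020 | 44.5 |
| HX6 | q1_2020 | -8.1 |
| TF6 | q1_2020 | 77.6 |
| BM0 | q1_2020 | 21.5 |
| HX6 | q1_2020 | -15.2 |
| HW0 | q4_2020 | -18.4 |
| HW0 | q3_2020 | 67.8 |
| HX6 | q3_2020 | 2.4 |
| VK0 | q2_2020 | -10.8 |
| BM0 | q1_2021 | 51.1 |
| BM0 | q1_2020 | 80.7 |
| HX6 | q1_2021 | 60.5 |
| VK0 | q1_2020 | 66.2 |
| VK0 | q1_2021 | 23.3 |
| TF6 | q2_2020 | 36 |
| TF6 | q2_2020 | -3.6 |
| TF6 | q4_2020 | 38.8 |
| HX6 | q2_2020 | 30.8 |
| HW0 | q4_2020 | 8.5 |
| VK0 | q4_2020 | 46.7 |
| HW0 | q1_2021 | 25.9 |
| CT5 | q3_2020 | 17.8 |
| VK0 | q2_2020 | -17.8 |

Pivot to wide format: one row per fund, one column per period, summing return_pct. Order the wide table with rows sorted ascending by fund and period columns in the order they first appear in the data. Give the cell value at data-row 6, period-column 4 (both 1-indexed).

28.2

With rows sorted ascending by fund, row 6 is fund=VK0. period columns in first-appearance order: q4_2020, q3_2020, q1_2021, q2_2020, q1_2020; column 4 is q2_2020.
Long rows with fund=VK0, period=q2_2020: 56.8 + -10.8 + -17.8 = 28.2.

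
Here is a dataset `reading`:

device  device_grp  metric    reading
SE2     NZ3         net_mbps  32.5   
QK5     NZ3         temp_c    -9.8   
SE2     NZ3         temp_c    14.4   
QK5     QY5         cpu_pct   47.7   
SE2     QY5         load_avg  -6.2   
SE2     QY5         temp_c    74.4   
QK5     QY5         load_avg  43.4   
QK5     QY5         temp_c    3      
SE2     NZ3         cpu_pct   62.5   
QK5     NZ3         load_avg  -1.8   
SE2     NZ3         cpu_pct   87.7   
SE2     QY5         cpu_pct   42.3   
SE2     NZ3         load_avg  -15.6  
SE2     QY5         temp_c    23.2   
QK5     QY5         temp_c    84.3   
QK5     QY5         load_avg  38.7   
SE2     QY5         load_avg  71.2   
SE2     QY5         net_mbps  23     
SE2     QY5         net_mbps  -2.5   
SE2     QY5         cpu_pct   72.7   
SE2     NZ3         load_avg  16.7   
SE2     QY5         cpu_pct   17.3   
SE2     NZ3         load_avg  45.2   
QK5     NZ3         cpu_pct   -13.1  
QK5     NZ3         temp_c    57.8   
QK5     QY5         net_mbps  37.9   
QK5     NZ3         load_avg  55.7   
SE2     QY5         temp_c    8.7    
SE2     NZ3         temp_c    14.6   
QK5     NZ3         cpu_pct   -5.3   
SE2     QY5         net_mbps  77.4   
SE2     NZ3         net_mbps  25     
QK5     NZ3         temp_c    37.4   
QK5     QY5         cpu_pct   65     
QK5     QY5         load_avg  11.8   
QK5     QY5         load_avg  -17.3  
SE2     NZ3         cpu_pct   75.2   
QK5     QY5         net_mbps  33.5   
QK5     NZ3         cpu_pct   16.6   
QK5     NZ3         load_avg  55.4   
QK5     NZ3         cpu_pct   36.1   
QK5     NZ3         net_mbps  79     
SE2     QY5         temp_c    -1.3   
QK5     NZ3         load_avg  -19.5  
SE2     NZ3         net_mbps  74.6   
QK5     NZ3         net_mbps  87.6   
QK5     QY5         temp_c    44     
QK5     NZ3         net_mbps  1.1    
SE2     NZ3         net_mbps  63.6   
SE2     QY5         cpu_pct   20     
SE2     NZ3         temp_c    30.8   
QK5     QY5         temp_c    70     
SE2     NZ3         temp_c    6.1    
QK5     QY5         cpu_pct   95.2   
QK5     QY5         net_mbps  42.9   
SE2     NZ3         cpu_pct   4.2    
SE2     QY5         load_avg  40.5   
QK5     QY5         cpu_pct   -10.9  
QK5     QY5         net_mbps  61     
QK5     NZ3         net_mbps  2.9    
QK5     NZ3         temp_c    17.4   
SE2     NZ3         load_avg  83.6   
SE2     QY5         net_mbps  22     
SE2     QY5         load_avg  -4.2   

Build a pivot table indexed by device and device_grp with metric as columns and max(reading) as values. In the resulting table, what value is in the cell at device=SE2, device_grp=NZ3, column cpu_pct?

87.7

Rows with device=SE2, device_grp=NZ3 and metric=cpu_pct: reading values are 62.5, 87.7, 75.2, 4.2.
max(62.5, 87.7, 75.2, 4.2) = 87.7.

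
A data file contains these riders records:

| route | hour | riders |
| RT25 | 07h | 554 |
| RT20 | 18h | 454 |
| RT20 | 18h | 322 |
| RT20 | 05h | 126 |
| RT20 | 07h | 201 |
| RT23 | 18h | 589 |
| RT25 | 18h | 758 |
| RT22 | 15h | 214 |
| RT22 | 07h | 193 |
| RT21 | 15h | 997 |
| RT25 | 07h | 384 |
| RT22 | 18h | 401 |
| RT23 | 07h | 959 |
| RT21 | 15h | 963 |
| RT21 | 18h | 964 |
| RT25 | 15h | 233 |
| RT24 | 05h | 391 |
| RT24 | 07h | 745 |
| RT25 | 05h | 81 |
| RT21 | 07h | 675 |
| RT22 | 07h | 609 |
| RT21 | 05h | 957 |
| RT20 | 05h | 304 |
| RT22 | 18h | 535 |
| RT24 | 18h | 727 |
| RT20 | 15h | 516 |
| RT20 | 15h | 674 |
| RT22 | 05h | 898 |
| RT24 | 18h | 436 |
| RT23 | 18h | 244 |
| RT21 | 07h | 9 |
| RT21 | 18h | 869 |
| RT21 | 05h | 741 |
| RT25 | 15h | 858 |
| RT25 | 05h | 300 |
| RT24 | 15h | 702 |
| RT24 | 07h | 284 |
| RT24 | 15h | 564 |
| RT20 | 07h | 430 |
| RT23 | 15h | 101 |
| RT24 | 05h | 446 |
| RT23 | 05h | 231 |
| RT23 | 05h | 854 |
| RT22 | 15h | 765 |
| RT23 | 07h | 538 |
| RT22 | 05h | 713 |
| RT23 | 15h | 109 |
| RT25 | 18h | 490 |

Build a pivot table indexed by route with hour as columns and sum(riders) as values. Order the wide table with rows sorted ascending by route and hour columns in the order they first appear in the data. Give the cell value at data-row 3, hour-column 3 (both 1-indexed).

1611

With rows sorted ascending by route, row 3 is route=RT22. hour columns in first-appearance order: 07h, 18h, 05h, 15h; column 3 is 05h.
Long rows with route=RT22, hour=05h: 898 + 713 = 1611.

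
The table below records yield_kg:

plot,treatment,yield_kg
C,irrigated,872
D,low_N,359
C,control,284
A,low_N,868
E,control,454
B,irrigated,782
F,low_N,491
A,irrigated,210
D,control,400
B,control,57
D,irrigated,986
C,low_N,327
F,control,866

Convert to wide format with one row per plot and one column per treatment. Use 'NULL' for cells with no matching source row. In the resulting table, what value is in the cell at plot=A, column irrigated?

210

The long row with plot=A, treatment=irrigated has yield_kg=210.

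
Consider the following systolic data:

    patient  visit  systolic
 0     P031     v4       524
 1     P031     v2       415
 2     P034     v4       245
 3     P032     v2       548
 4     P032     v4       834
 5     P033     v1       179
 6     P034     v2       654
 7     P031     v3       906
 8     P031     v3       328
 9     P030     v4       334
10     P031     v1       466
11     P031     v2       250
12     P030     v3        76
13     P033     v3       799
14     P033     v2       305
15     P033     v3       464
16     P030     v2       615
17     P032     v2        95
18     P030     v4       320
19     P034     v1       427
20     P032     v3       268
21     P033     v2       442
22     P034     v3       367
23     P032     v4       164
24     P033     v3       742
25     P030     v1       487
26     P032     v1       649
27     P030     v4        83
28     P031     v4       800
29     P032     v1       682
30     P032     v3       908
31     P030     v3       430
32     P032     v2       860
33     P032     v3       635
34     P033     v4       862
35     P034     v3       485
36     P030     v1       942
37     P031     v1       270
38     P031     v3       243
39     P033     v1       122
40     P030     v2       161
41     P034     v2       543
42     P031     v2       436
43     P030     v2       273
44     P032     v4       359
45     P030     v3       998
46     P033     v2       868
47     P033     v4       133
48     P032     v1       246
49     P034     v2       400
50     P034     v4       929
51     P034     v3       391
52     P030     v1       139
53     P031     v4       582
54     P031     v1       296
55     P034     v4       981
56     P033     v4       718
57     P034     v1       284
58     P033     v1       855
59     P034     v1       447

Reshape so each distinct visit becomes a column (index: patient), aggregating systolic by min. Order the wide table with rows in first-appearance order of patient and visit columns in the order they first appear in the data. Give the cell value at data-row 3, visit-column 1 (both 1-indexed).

With rows in first-appearance order of patient, row 3 is patient=P032. visit columns in first-appearance order: v4, v2, v1, v3; column 1 is v4.
Long rows with patient=P032, visit=v4: min(834, 164, 359) = 164.

164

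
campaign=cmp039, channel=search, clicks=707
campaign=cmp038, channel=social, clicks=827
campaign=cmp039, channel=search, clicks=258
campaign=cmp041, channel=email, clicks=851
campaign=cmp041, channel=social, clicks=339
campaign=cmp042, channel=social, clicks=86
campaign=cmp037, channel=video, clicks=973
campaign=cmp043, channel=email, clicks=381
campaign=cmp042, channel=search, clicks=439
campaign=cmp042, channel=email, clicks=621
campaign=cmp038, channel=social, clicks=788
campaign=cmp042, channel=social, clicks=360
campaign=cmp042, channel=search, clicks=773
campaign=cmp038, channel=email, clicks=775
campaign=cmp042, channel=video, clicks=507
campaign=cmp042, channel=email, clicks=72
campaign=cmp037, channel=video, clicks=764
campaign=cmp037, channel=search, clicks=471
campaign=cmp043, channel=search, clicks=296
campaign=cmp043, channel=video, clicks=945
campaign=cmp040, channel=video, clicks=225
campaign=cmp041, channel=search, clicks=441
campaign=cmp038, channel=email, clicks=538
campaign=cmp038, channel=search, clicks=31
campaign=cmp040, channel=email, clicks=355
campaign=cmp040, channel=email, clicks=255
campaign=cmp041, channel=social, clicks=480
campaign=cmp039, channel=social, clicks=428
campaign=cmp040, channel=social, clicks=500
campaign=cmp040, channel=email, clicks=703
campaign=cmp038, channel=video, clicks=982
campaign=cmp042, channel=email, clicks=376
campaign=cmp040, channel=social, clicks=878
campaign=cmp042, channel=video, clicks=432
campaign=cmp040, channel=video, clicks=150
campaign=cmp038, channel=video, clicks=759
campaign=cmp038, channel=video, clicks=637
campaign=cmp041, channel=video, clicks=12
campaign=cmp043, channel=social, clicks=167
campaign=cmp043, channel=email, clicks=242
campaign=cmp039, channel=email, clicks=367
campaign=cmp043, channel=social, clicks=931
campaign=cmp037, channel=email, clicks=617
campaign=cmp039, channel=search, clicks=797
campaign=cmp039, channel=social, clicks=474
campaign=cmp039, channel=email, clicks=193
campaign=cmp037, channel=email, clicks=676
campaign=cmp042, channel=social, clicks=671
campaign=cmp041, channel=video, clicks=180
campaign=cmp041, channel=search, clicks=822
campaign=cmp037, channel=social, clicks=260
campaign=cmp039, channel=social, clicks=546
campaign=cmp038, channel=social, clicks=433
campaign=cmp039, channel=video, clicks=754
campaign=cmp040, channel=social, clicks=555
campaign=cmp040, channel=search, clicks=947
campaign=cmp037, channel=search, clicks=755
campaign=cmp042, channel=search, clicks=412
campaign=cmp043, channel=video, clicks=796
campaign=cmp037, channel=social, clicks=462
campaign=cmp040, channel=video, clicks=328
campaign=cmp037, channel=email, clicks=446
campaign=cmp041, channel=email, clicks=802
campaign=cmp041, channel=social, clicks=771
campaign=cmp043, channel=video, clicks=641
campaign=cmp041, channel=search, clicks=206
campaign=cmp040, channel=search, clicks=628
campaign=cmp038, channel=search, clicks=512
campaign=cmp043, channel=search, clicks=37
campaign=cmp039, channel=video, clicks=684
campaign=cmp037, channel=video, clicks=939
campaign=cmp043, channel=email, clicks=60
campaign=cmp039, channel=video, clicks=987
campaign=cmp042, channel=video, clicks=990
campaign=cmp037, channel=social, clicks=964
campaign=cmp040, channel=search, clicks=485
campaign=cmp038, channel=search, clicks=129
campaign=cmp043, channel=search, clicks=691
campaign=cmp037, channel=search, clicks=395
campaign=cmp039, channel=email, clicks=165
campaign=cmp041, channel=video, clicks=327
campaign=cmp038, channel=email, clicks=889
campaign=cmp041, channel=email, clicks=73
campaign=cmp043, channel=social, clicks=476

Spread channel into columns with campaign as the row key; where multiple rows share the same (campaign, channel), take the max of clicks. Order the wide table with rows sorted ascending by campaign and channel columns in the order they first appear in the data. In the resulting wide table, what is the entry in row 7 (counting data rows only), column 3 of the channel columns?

With rows sorted ascending by campaign, row 7 is campaign=cmp043. channel columns in first-appearance order: search, social, email, video; column 3 is email.
Long rows with campaign=cmp043, channel=email: max(381, 242, 60) = 381.

381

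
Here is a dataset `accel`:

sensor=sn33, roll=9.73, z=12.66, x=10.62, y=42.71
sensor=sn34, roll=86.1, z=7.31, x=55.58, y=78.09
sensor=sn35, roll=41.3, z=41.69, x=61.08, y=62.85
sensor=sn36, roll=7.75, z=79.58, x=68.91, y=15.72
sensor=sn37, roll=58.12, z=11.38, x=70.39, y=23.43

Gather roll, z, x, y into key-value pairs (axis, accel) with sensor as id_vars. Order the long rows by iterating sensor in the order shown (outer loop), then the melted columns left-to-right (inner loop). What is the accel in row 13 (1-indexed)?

20 rows total (5 × 4). Row 13: index ⌊(13-1)/4⌋ = 3 into sensor → sn36; (13-1) mod 4 = 0 into the melted columns → roll.
So row 13 is (sn36, roll, 7.75); accel = 7.75.

7.75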